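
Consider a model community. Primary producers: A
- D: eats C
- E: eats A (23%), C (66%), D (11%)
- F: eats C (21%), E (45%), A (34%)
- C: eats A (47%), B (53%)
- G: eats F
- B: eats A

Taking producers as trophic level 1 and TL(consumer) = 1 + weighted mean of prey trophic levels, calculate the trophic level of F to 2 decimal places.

B: 1 + 1 = 2
C: 1 + (0.47×1 + 0.53×2) = 2.53
D: 1 + 2.53 = 3.53
E: 1 + (0.23×1 + 0.66×2.53 + 0.11×3.53) = 3.2881
F: 1 + (0.21×2.53 + 0.45×3.2881 + 0.34×1) = 3.350945
G: 1 + 3.350945 = 4.350945

3.35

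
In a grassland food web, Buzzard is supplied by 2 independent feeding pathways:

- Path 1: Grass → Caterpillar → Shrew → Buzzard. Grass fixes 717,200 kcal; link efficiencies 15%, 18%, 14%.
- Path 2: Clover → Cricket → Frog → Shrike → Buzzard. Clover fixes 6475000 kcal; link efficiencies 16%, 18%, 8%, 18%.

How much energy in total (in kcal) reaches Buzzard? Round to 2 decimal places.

Path 1: 717200 × 0.15 × 0.18 × 0.14 = 2711.016 kcal
Path 2: 6475000 × 0.16 × 0.18 × 0.08 × 0.18 = 2685.312 kcal
Total at Buzzard: 2711.016 + 2685.312 = 5396.328 kcal

5396.33 kcal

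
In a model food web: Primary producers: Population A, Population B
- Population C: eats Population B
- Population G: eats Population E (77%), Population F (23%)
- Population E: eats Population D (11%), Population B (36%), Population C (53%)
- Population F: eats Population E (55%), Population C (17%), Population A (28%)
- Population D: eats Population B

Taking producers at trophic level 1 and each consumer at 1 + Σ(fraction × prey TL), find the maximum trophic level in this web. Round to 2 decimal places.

3.74

Population C: 1 + 1 = 2
Population D: 1 + 1 = 2
Population E: 1 + (0.11×2 + 0.36×1 + 0.53×2) = 2.64
Population F: 1 + (0.55×2.64 + 0.17×2 + 0.28×1) = 3.072
Population G: 1 + (0.77×2.64 + 0.23×3.072) = 3.73936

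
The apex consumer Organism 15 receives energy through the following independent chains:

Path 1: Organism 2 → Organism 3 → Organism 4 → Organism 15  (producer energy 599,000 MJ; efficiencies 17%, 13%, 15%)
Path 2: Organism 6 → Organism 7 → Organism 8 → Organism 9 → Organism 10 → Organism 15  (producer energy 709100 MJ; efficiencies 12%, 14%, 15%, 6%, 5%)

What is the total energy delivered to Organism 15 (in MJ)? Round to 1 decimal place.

1991.0 MJ

Path 1: 599000 × 0.17 × 0.13 × 0.15 = 1985.685 MJ
Path 2: 709100 × 0.12 × 0.14 × 0.15 × 0.06 × 0.05 = 5.360796 MJ
Total at Organism 15: 1985.685 + 5.360796 = 1991.045796 MJ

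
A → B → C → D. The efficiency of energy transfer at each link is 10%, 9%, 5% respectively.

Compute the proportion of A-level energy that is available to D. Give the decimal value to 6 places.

0.000450

Product of link efficiencies: 0.1 × 0.09 × 0.05 = 0.00045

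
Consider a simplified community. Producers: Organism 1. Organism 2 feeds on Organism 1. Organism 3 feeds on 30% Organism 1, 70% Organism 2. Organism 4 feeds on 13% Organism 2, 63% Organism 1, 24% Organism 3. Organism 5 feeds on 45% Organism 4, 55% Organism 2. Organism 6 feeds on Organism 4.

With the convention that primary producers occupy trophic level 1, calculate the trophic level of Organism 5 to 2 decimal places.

3.24

Organism 2: 1 + 1 = 2
Organism 3: 1 + (0.3×1 + 0.7×2) = 2.7
Organism 4: 1 + (0.13×2 + 0.63×1 + 0.24×2.7) = 2.538
Organism 5: 1 + (0.45×2.538 + 0.55×2) = 3.2421
Organism 6: 1 + 2.538 = 3.538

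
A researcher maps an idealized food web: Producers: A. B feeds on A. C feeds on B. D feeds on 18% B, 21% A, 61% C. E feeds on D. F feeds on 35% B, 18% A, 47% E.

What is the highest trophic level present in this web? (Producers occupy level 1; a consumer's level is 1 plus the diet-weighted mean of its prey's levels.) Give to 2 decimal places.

4.40

B: 1 + 1 = 2
C: 1 + 2 = 3
D: 1 + (0.18×2 + 0.21×1 + 0.61×3) = 3.4
E: 1 + 3.4 = 4.4
F: 1 + (0.35×2 + 0.18×1 + 0.47×4.4) = 3.948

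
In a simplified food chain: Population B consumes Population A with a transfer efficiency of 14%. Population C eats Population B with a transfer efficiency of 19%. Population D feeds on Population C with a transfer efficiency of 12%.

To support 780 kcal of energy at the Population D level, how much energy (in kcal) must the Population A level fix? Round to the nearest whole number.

Cumulative transfer efficiency: 0.14 × 0.19 × 0.12 = 0.003192
Population A energy = 780 / 0.003192 = 244361 kcal

244361 kcal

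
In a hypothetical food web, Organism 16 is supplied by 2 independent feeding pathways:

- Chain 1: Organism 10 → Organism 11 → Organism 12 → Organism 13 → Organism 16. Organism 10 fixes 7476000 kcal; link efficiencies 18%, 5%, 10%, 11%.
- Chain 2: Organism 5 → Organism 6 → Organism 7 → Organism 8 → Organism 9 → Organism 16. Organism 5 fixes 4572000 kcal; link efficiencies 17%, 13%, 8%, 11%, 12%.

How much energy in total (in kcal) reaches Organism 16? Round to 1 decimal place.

Chain 1: 7476000 × 0.18 × 0.05 × 0.1 × 0.11 = 740.124 kcal
Chain 2: 4572000 × 0.17 × 0.13 × 0.08 × 0.11 × 0.12 = 106.6995072 kcal
Total at Organism 16: 740.124 + 106.6995072 = 846.8235072 kcal

846.8 kcal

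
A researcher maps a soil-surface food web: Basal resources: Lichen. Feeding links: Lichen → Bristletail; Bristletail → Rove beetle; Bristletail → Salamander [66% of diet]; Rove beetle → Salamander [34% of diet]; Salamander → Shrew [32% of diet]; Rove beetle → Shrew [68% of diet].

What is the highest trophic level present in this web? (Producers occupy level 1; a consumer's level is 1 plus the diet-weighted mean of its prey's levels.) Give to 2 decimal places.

Bristletail: 1 + 1 = 2
Rove beetle: 1 + 2 = 3
Salamander: 1 + (0.66×2 + 0.34×3) = 3.34
Shrew: 1 + (0.32×3.34 + 0.68×3) = 4.1088

4.11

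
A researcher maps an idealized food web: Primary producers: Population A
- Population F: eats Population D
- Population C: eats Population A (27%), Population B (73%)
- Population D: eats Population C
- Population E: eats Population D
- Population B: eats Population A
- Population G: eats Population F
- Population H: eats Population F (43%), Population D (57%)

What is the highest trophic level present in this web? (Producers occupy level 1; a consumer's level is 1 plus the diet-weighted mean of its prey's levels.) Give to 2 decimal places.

5.73

Population B: 1 + 1 = 2
Population C: 1 + (0.27×1 + 0.73×2) = 2.73
Population D: 1 + 2.73 = 3.73
Population E: 1 + 3.73 = 4.73
Population F: 1 + 3.73 = 4.73
Population G: 1 + 4.73 = 5.73
Population H: 1 + (0.43×4.73 + 0.57×3.73) = 5.16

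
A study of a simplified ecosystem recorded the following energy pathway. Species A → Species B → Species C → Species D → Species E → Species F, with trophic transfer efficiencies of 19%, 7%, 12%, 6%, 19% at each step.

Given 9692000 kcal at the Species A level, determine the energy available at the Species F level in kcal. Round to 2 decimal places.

Species B: 9692000 × 0.19 = 1841480 kcal
Species C: 1841480 × 0.07 = 128903.6 kcal
Species D: 128903.6 × 0.12 = 15468.432 kcal
Species E: 15468.432 × 0.06 = 928.10592 kcal
Species F: 928.10592 × 0.19 = 176.3401248 kcal

176.34 kcal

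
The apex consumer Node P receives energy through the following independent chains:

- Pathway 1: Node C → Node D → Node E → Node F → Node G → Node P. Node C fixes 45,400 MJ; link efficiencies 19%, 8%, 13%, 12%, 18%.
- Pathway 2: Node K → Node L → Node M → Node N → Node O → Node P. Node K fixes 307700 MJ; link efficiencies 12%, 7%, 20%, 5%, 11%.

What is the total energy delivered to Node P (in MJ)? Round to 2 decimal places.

4.78 MJ

Pathway 1: 45400 × 0.19 × 0.08 × 0.13 × 0.12 × 0.18 = 1.93774464 MJ
Pathway 2: 307700 × 0.12 × 0.07 × 0.2 × 0.05 × 0.11 = 2.843148 MJ
Total at Node P: 1.93774464 + 2.843148 = 4.78089264 MJ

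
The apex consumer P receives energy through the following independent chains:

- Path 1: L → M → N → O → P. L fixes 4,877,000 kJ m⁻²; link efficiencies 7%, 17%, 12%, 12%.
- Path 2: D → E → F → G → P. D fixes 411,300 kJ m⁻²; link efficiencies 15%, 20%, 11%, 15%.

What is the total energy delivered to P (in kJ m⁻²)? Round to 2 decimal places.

Path 1: 4877000 × 0.07 × 0.17 × 0.12 × 0.12 = 835.72272 kJ m⁻²
Path 2: 411300 × 0.15 × 0.2 × 0.11 × 0.15 = 203.5935 kJ m⁻²
Total at P: 835.72272 + 203.5935 = 1039.31622 kJ m⁻²

1039.32 kJ m⁻²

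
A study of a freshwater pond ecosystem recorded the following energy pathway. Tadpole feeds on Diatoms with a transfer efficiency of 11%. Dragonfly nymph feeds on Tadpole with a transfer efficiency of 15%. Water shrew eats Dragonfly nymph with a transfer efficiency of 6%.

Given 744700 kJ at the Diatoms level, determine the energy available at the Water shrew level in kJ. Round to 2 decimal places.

737.25 kJ

Tadpole: 744700 × 0.11 = 81917 kJ
Dragonfly nymph: 81917 × 0.15 = 12287.55 kJ
Water shrew: 12287.55 × 0.06 = 737.253 kJ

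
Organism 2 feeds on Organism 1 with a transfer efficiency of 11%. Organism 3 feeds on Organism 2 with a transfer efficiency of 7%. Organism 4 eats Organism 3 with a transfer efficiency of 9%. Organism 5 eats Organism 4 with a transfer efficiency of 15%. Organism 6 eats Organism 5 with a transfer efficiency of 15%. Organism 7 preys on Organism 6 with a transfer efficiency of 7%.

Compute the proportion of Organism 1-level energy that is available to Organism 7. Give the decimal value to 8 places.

0.00000109

Product of link efficiencies: 0.11 × 0.07 × 0.09 × 0.15 × 0.15 × 0.07 = 0.000001091475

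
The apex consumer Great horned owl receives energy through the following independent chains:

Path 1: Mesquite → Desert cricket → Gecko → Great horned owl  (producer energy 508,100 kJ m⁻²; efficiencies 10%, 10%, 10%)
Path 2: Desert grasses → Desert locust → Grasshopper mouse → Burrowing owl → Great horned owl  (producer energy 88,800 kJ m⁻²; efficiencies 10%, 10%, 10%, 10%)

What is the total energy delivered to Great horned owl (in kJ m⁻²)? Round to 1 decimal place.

517.0 kJ m⁻²

Path 1: 508100 × 0.1 × 0.1 × 0.1 = 508.1 kJ m⁻²
Path 2: 88800 × 0.1 × 0.1 × 0.1 × 0.1 = 8.88 kJ m⁻²
Total at Great horned owl: 508.1 + 8.88 = 516.98 kJ m⁻²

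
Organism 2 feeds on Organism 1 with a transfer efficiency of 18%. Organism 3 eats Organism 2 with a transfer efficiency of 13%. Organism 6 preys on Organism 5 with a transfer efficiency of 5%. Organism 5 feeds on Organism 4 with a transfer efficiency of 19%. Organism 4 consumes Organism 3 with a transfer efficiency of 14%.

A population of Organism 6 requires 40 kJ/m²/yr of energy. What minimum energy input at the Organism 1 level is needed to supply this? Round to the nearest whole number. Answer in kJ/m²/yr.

Cumulative transfer efficiency: 0.18 × 0.13 × 0.14 × 0.19 × 0.05 = 0.000031122
Organism 1 energy = 40 / 0.000031122 = 1285264 kJ/m²/yr

1285264 kJ/m²/yr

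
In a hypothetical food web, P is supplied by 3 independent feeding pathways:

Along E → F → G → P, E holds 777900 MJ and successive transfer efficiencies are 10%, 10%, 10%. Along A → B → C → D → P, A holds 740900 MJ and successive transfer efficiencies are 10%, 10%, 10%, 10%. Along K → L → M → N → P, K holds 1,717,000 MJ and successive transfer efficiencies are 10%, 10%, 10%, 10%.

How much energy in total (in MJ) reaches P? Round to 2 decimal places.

1023.69 MJ

Via E: 777900 × 0.1 × 0.1 × 0.1 = 777.9 MJ
Via A: 740900 × 0.1 × 0.1 × 0.1 × 0.1 = 74.09 MJ
Via K: 1717000 × 0.1 × 0.1 × 0.1 × 0.1 = 171.7 MJ
Total at P: 777.9 + 74.09 + 171.7 = 1023.69 MJ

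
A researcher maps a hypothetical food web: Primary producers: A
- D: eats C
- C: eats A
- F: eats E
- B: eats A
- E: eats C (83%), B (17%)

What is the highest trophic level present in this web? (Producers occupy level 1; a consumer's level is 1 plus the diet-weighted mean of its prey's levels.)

4

B: 1 + 1 = 2
C: 1 + 1 = 2
D: 1 + 2 = 3
E: 1 + (0.83×2 + 0.17×2) = 3
F: 1 + 3 = 4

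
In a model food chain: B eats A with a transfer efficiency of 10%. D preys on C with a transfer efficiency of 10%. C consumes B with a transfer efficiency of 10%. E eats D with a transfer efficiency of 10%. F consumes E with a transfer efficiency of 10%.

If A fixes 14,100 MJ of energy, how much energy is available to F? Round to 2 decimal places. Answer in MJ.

0.14 MJ

B: 14100 × 0.1 = 1410 MJ
C: 1410 × 0.1 = 141 MJ
D: 141 × 0.1 = 14.1 MJ
E: 14.1 × 0.1 = 1.41 MJ
F: 1.41 × 0.1 = 0.141 MJ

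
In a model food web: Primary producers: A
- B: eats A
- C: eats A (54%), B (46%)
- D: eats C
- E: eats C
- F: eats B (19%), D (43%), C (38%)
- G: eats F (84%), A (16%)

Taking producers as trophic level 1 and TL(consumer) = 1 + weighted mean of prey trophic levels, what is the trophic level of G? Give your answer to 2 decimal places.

B: 1 + 1 = 2
C: 1 + (0.54×1 + 0.46×2) = 2.46
D: 1 + 2.46 = 3.46
E: 1 + 2.46 = 3.46
F: 1 + (0.19×2 + 0.43×3.46 + 0.38×2.46) = 3.8026
G: 1 + (0.84×3.8026 + 0.16×1) = 4.354184

4.35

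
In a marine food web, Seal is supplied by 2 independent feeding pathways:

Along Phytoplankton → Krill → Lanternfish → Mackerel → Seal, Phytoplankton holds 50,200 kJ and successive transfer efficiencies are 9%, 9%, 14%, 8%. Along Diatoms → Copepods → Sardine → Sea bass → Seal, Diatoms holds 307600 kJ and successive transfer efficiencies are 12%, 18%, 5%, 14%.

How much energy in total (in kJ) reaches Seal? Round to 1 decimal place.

Via Phytoplankton: 50200 × 0.09 × 0.09 × 0.14 × 0.08 = 4.554144 kJ
Via Diatoms: 307600 × 0.12 × 0.18 × 0.05 × 0.14 = 46.50912 kJ
Total at Seal: 4.554144 + 46.50912 = 51.063264 kJ

51.1 kJ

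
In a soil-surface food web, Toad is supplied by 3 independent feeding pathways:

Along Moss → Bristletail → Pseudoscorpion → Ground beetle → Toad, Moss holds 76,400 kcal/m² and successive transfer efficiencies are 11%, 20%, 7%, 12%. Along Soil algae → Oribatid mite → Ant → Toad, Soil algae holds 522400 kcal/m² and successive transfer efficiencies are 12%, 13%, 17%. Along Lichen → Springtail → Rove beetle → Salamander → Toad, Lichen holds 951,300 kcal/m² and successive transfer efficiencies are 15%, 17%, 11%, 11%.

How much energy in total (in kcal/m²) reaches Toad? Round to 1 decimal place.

1693.0 kcal/m²

Via Moss: 76400 × 0.11 × 0.2 × 0.07 × 0.12 = 14.11872 kcal/m²
Via Soil algae: 522400 × 0.12 × 0.13 × 0.17 = 1385.4048 kcal/m²
Via Lichen: 951300 × 0.15 × 0.17 × 0.11 × 0.11 = 293.523615 kcal/m²
Total at Toad: 14.11872 + 1385.4048 + 293.523615 = 1693.047135 kcal/m²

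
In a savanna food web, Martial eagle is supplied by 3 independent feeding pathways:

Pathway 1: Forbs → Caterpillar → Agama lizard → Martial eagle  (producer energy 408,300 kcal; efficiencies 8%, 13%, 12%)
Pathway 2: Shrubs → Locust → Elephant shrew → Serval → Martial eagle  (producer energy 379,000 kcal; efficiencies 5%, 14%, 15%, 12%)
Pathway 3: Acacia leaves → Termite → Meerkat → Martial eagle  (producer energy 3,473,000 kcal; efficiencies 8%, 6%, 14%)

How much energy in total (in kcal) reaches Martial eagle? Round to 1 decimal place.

2891.2 kcal

Pathway 1: 408300 × 0.08 × 0.13 × 0.12 = 509.5584 kcal
Pathway 2: 379000 × 0.05 × 0.14 × 0.15 × 0.12 = 47.754 kcal
Pathway 3: 3473000 × 0.08 × 0.06 × 0.14 = 2333.856 kcal
Total at Martial eagle: 509.5584 + 47.754 + 2333.856 = 2891.1684 kcal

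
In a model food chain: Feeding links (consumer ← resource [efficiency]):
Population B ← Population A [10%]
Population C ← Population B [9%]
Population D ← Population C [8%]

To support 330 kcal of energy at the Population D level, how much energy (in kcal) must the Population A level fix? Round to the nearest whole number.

458333 kcal

Cumulative transfer efficiency: 0.1 × 0.09 × 0.08 = 0.00072
Population A energy = 330 / 0.00072 = 458333 kcal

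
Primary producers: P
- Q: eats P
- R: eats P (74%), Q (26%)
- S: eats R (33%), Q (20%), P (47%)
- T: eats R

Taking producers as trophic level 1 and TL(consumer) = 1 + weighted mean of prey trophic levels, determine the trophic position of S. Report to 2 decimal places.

2.62

Q: 1 + 1 = 2
R: 1 + (0.74×1 + 0.26×2) = 2.26
S: 1 + (0.33×2.26 + 0.2×2 + 0.47×1) = 2.6158
T: 1 + 2.26 = 3.26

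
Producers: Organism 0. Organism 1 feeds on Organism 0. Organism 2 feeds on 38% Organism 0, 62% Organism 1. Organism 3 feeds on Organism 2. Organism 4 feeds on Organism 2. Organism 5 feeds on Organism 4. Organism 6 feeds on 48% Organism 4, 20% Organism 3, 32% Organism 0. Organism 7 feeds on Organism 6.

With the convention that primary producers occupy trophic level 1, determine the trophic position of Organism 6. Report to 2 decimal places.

Organism 1: 1 + 1 = 2
Organism 2: 1 + (0.38×1 + 0.62×2) = 2.62
Organism 3: 1 + 2.62 = 3.62
Organism 4: 1 + 2.62 = 3.62
Organism 5: 1 + 3.62 = 4.62
Organism 6: 1 + (0.48×3.62 + 0.2×3.62 + 0.32×1) = 3.7816
Organism 7: 1 + 3.7816 = 4.7816

3.78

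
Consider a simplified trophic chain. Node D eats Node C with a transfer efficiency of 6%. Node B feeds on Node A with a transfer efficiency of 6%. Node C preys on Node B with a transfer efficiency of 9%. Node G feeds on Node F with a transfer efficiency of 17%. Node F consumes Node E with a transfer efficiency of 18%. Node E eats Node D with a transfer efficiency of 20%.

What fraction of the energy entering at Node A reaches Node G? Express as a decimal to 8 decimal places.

0.00000198

Product of link efficiencies: 0.06 × 0.09 × 0.06 × 0.2 × 0.18 × 0.17 = 0.00000198288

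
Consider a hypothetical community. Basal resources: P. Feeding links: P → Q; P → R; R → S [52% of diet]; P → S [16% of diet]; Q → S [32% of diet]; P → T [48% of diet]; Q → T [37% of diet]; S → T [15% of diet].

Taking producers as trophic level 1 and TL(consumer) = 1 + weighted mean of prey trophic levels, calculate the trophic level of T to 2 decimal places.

2.65

Q: 1 + 1 = 2
R: 1 + 1 = 2
S: 1 + (0.52×2 + 0.16×1 + 0.32×2) = 2.84
T: 1 + (0.48×1 + 0.37×2 + 0.15×2.84) = 2.646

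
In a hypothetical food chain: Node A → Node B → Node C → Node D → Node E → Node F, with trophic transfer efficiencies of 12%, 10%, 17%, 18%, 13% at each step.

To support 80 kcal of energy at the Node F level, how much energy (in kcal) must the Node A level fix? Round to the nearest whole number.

Cumulative transfer efficiency: 0.12 × 0.1 × 0.17 × 0.18 × 0.13 = 0.000047736
Node A energy = 80 / 0.000047736 = 1675884 kcal

1675884 kcal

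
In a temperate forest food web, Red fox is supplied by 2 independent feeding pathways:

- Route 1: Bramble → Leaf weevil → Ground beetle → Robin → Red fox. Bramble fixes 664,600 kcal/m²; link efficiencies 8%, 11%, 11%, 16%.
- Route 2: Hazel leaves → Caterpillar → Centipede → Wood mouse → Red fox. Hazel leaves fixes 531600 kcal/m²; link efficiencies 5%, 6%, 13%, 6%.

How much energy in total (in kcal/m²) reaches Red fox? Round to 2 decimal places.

Route 1: 664600 × 0.08 × 0.11 × 0.11 × 0.16 = 102.933248 kcal/m²
Route 2: 531600 × 0.05 × 0.06 × 0.13 × 0.06 = 12.43944 kcal/m²
Total at Red fox: 102.933248 + 12.43944 = 115.372688 kcal/m²

115.37 kcal/m²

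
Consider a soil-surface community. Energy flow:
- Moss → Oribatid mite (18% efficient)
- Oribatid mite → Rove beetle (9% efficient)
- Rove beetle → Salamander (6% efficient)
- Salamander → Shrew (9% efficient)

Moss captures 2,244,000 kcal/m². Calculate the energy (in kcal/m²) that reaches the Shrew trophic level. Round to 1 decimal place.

Oribatid mite: 2244000 × 0.18 = 403920 kcal/m²
Rove beetle: 403920 × 0.09 = 36352.8 kcal/m²
Salamander: 36352.8 × 0.06 = 2181.168 kcal/m²
Shrew: 2181.168 × 0.09 = 196.30512 kcal/m²

196.3 kcal/m²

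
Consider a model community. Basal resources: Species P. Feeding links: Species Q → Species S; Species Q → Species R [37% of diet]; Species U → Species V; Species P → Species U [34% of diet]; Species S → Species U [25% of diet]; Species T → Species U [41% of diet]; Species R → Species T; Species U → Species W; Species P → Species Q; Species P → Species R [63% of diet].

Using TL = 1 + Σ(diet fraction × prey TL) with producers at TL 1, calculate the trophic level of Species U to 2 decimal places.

3.47

Species Q: 1 + 1 = 2
Species R: 1 + (0.37×2 + 0.63×1) = 2.37
Species S: 1 + 2 = 3
Species T: 1 + 2.37 = 3.37
Species U: 1 + (0.41×3.37 + 0.34×1 + 0.25×3) = 3.4717
Species V: 1 + 3.4717 = 4.4717
Species W: 1 + 3.4717 = 4.4717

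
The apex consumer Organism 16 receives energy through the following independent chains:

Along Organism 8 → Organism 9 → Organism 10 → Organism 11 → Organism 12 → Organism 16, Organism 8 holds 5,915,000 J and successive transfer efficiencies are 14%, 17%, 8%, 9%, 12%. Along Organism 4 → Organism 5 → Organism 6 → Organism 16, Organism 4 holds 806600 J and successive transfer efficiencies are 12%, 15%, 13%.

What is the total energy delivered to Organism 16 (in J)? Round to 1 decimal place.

Via Organism 8: 5915000 × 0.14 × 0.17 × 0.08 × 0.09 × 0.12 = 121.631328 J
Via Organism 4: 806600 × 0.12 × 0.15 × 0.13 = 1887.444 J
Total at Organism 16: 121.631328 + 1887.444 = 2009.075328 J

2009.1 J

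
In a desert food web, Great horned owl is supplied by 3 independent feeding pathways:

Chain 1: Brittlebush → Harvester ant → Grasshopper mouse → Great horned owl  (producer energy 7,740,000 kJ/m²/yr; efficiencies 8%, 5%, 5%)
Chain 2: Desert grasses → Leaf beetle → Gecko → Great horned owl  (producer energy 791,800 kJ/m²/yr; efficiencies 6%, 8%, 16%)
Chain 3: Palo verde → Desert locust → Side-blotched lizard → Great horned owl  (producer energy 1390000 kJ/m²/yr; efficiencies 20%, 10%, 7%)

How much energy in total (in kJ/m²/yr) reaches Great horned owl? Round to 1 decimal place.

Chain 1: 7740000 × 0.08 × 0.05 × 0.05 = 1548 kJ/m²/yr
Chain 2: 791800 × 0.06 × 0.08 × 0.16 = 608.1024 kJ/m²/yr
Chain 3: 1390000 × 0.2 × 0.1 × 0.07 = 1946 kJ/m²/yr
Total at Great horned owl: 1548 + 608.1024 + 1946 = 4102.1024 kJ/m²/yr

4102.1 kJ/m²/yr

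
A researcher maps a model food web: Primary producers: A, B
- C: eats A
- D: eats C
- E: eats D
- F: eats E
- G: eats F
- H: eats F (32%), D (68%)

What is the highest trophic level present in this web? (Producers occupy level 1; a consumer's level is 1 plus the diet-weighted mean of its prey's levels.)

6

C: 1 + 1 = 2
D: 1 + 2 = 3
E: 1 + 3 = 4
F: 1 + 4 = 5
G: 1 + 5 = 6
H: 1 + (0.32×5 + 0.68×3) = 4.64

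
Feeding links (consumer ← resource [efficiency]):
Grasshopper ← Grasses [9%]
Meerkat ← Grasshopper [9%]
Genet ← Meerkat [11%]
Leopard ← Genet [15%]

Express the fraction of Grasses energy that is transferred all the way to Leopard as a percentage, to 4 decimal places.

0.0134%

Product of link efficiencies: 0.09 × 0.09 × 0.11 × 0.15 = 0.00013365
As a percentage: 0.00013365 × 100 = 0.0134%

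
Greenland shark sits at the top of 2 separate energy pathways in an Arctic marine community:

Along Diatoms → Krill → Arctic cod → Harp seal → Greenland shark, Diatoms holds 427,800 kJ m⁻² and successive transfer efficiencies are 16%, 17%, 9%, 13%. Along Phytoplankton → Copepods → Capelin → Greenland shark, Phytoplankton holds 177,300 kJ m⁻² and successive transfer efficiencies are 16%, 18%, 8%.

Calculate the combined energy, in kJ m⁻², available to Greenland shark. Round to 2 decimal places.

Via Diatoms: 427800 × 0.16 × 0.17 × 0.09 × 0.13 = 136.143072 kJ m⁻²
Via Phytoplankton: 177300 × 0.16 × 0.18 × 0.08 = 408.4992 kJ m⁻²
Total at Greenland shark: 136.143072 + 408.4992 = 544.642272 kJ m⁻²

544.64 kJ m⁻²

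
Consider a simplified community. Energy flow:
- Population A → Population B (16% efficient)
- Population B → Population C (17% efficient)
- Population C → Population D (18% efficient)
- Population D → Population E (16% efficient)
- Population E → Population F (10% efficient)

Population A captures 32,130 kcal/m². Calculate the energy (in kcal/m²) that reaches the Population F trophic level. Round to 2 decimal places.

Population B: 32130 × 0.16 = 5140.8 kcal/m²
Population C: 5140.8 × 0.17 = 873.936 kcal/m²
Population D: 873.936 × 0.18 = 157.30848 kcal/m²
Population E: 157.30848 × 0.16 = 25.1693568 kcal/m²
Population F: 25.1693568 × 0.1 = 2.51693568 kcal/m²

2.52 kcal/m²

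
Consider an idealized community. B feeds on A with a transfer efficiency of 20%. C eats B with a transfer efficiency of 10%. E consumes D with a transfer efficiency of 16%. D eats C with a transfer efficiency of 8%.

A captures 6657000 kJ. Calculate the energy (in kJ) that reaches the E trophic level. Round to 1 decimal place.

1704.2 kJ

B: 6657000 × 0.2 = 1331400 kJ
C: 1331400 × 0.1 = 133140 kJ
D: 133140 × 0.08 = 10651.2 kJ
E: 10651.2 × 0.16 = 1704.192 kJ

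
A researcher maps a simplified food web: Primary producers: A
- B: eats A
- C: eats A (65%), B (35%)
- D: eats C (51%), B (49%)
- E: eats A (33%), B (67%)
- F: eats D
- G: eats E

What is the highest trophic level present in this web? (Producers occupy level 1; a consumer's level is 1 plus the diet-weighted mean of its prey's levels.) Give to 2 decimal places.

B: 1 + 1 = 2
C: 1 + (0.65×1 + 0.35×2) = 2.35
D: 1 + (0.51×2.35 + 0.49×2) = 3.1785
E: 1 + (0.33×1 + 0.67×2) = 2.67
F: 1 + 3.1785 = 4.1785
G: 1 + 2.67 = 3.67

4.18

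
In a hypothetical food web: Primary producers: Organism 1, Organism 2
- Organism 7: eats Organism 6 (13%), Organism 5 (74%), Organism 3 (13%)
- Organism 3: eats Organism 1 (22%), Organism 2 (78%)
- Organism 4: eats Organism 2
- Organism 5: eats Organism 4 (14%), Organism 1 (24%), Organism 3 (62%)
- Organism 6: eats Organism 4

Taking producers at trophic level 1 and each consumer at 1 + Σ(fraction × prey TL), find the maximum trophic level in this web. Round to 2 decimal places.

Organism 3: 1 + (0.22×1 + 0.78×1) = 2
Organism 4: 1 + 1 = 2
Organism 5: 1 + (0.14×2 + 0.24×1 + 0.62×2) = 2.76
Organism 6: 1 + 2 = 3
Organism 7: 1 + (0.13×3 + 0.74×2.76 + 0.13×2) = 3.6924

3.69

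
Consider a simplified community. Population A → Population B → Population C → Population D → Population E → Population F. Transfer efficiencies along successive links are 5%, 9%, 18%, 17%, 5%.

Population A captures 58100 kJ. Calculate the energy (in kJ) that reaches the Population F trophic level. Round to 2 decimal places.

Population B: 58100 × 0.05 = 2905 kJ
Population C: 2905 × 0.09 = 261.45 kJ
Population D: 261.45 × 0.18 = 47.061 kJ
Population E: 47.061 × 0.17 = 8.00037 kJ
Population F: 8.00037 × 0.05 = 0.4000185 kJ

0.40 kJ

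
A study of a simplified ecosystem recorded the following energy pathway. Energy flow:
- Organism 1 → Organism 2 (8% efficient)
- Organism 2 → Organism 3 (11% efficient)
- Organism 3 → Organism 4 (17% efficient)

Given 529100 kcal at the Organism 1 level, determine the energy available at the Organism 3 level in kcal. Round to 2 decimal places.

Organism 2: 529100 × 0.08 = 42328 kcal
Organism 3: 42328 × 0.11 = 4656.08 kcal

4656.08 kcal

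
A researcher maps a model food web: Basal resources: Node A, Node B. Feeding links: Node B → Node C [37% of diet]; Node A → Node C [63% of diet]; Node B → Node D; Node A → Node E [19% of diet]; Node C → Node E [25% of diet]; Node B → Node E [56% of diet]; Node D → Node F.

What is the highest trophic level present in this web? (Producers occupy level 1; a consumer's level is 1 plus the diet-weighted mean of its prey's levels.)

Node C: 1 + (0.37×1 + 0.63×1) = 2
Node D: 1 + 1 = 2
Node E: 1 + (0.19×1 + 0.25×2 + 0.56×1) = 2.25
Node F: 1 + 2 = 3

3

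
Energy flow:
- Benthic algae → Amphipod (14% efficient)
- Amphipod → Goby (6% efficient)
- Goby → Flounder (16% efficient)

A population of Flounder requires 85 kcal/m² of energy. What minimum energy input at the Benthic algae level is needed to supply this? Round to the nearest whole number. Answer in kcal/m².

63244 kcal/m²

Cumulative transfer efficiency: 0.14 × 0.06 × 0.16 = 0.001344
Benthic algae energy = 85 / 0.001344 = 63244 kcal/m²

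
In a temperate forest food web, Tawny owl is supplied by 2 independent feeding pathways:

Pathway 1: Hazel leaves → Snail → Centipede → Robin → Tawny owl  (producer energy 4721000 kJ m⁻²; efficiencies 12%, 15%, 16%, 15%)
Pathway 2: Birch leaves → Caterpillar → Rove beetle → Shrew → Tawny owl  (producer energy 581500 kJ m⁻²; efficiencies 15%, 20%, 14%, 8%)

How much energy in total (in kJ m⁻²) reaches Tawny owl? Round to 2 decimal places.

2234.86 kJ m⁻²

Pathway 1: 4721000 × 0.12 × 0.15 × 0.16 × 0.15 = 2039.472 kJ m⁻²
Pathway 2: 581500 × 0.15 × 0.2 × 0.14 × 0.08 = 195.384 kJ m⁻²
Total at Tawny owl: 2039.472 + 195.384 = 2234.856 kJ m⁻²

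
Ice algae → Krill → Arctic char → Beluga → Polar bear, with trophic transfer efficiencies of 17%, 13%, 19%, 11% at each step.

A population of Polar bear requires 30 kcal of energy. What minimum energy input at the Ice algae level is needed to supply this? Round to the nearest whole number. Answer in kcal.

Cumulative transfer efficiency: 0.17 × 0.13 × 0.19 × 0.11 = 0.00046189
Ice algae energy = 30 / 0.00046189 = 64951 kcal

64951 kcal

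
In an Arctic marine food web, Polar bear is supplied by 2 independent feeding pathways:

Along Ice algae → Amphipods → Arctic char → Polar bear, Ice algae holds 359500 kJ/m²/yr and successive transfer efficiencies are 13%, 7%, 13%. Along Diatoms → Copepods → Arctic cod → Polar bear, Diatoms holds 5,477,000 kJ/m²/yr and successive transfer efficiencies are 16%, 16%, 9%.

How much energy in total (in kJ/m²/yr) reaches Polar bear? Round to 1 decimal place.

13044.3 kJ/m²/yr

Via Ice algae: 359500 × 0.13 × 0.07 × 0.13 = 425.2885 kJ/m²/yr
Via Diatoms: 5477000 × 0.16 × 0.16 × 0.09 = 12619.008 kJ/m²/yr
Total at Polar bear: 425.2885 + 12619.008 = 13044.2965 kJ/m²/yr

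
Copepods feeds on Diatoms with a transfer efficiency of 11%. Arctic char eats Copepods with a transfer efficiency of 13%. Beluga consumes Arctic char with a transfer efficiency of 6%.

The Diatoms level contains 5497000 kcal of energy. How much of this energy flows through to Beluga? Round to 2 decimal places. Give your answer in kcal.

Copepods: 5497000 × 0.11 = 604670 kcal
Arctic char: 604670 × 0.13 = 78607.1 kcal
Beluga: 78607.1 × 0.06 = 4716.426 kcal

4716.43 kcal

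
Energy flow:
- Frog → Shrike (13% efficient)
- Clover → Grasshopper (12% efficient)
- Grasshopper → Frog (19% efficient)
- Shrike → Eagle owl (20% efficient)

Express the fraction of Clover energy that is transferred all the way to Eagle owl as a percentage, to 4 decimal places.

0.0593%

Product of link efficiencies: 0.12 × 0.19 × 0.13 × 0.2 = 0.0005928
As a percentage: 0.0005928 × 100 = 0.0593%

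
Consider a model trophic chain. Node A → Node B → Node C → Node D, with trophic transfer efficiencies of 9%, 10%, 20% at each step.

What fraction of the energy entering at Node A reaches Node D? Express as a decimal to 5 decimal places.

0.00180

Product of link efficiencies: 0.09 × 0.1 × 0.2 = 0.0018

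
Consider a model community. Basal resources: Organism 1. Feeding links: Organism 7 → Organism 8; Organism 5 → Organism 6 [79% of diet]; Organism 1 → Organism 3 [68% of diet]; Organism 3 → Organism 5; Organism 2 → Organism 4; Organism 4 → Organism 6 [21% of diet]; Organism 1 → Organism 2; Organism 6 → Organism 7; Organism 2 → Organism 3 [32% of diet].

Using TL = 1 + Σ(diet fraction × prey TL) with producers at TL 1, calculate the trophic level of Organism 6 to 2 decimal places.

4.25

Organism 2: 1 + 1 = 2
Organism 3: 1 + (0.68×1 + 0.32×2) = 2.32
Organism 4: 1 + 2 = 3
Organism 5: 1 + 2.32 = 3.32
Organism 6: 1 + (0.21×3 + 0.79×3.32) = 4.2528
Organism 7: 1 + 4.2528 = 5.2528
Organism 8: 1 + 5.2528 = 6.2528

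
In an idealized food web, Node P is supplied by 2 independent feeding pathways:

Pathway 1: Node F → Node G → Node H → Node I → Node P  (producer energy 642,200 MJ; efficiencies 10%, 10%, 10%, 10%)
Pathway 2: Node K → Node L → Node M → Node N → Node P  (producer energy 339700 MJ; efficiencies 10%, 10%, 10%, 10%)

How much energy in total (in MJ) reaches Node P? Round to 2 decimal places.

98.19 MJ

Pathway 1: 642200 × 0.1 × 0.1 × 0.1 × 0.1 = 64.22 MJ
Pathway 2: 339700 × 0.1 × 0.1 × 0.1 × 0.1 = 33.97 MJ
Total at Node P: 64.22 + 33.97 = 98.19 MJ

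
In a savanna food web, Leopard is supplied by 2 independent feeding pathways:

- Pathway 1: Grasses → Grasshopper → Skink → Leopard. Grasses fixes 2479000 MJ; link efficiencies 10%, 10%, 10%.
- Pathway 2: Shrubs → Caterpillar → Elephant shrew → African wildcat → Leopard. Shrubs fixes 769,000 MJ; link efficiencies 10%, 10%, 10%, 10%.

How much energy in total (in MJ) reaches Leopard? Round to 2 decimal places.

Pathway 1: 2479000 × 0.1 × 0.1 × 0.1 = 2479 MJ
Pathway 2: 769000 × 0.1 × 0.1 × 0.1 × 0.1 = 76.9 MJ
Total at Leopard: 2479 + 76.9 = 2555.9 MJ

2555.90 MJ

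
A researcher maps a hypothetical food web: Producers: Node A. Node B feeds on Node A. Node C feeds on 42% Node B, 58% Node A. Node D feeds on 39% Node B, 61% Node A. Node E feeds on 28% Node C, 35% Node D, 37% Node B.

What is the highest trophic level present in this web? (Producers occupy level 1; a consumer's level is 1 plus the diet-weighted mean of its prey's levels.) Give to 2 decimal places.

Node B: 1 + 1 = 2
Node C: 1 + (0.42×2 + 0.58×1) = 2.42
Node D: 1 + (0.39×2 + 0.61×1) = 2.39
Node E: 1 + (0.28×2.42 + 0.35×2.39 + 0.37×2) = 3.2541

3.25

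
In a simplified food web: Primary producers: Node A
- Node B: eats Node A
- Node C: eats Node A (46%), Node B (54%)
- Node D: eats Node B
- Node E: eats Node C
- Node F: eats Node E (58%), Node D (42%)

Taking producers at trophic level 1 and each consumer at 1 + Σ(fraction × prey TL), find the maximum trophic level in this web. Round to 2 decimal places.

4.31

Node B: 1 + 1 = 2
Node C: 1 + (0.46×1 + 0.54×2) = 2.54
Node D: 1 + 2 = 3
Node E: 1 + 2.54 = 3.54
Node F: 1 + (0.58×3.54 + 0.42×3) = 4.3132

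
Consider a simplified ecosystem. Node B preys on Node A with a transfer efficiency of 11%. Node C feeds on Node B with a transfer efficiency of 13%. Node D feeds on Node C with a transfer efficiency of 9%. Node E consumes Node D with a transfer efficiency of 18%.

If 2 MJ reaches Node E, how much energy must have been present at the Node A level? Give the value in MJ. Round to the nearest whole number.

8633 MJ

Cumulative transfer efficiency: 0.11 × 0.13 × 0.09 × 0.18 = 0.00023166
Node A energy = 2 / 0.00023166 = 8633 MJ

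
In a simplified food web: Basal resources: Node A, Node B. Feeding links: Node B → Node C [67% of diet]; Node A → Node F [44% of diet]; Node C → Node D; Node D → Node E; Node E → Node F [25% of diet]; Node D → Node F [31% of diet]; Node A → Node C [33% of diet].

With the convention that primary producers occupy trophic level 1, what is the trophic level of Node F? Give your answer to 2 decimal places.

3.37

Node C: 1 + (0.67×1 + 0.33×1) = 2
Node D: 1 + 2 = 3
Node E: 1 + 3 = 4
Node F: 1 + (0.44×1 + 0.25×4 + 0.31×3) = 3.37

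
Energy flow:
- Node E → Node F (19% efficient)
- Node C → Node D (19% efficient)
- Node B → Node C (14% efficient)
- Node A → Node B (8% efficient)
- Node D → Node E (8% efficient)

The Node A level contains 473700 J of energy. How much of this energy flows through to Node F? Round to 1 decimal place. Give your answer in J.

15.3 J

Node B: 473700 × 0.08 = 37896 J
Node C: 37896 × 0.14 = 5305.44 J
Node D: 5305.44 × 0.19 = 1008.0336 J
Node E: 1008.0336 × 0.08 = 80.642688 J
Node F: 80.642688 × 0.19 = 15.32211072 J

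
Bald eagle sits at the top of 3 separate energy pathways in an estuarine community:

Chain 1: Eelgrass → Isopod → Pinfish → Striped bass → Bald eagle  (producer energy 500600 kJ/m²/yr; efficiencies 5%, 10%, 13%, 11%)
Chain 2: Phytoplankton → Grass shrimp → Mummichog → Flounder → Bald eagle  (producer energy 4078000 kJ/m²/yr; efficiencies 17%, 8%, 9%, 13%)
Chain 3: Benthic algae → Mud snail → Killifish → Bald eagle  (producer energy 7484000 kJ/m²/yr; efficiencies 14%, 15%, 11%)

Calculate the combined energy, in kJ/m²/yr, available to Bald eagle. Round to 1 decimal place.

17972.7 kJ/m²/yr

Chain 1: 500600 × 0.05 × 0.1 × 0.13 × 0.11 = 35.7929 kJ/m²/yr
Chain 2: 4078000 × 0.17 × 0.08 × 0.09 × 0.13 = 648.89136 kJ/m²/yr
Chain 3: 7484000 × 0.14 × 0.15 × 0.11 = 17288.04 kJ/m²/yr
Total at Bald eagle: 35.7929 + 648.89136 + 17288.04 = 17972.72426 kJ/m²/yr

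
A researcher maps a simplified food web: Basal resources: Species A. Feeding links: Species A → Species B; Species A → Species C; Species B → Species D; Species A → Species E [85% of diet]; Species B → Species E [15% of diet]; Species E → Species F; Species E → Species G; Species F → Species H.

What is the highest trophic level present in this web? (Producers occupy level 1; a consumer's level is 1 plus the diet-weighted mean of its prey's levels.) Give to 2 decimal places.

4.15

Species B: 1 + 1 = 2
Species C: 1 + 1 = 2
Species D: 1 + 2 = 3
Species E: 1 + (0.85×1 + 0.15×2) = 2.15
Species F: 1 + 2.15 = 3.15
Species G: 1 + 2.15 = 3.15
Species H: 1 + 3.15 = 4.15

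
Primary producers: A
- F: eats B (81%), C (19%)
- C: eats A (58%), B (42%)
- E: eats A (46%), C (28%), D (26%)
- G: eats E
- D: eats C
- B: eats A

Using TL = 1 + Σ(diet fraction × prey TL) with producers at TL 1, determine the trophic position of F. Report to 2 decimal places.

3.08

B: 1 + 1 = 2
C: 1 + (0.58×1 + 0.42×2) = 2.42
D: 1 + 2.42 = 3.42
E: 1 + (0.46×1 + 0.28×2.42 + 0.26×3.42) = 3.0268
F: 1 + (0.81×2 + 0.19×2.42) = 3.0798
G: 1 + 3.0268 = 4.0268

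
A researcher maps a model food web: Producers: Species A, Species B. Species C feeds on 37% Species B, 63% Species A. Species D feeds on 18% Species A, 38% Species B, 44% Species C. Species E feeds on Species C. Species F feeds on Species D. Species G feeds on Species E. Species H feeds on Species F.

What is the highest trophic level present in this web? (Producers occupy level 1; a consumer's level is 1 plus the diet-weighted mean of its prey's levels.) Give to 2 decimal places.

Species C: 1 + (0.37×1 + 0.63×1) = 2
Species D: 1 + (0.18×1 + 0.38×1 + 0.44×2) = 2.44
Species E: 1 + 2 = 3
Species F: 1 + 2.44 = 3.44
Species G: 1 + 3 = 4
Species H: 1 + 3.44 = 4.44

4.44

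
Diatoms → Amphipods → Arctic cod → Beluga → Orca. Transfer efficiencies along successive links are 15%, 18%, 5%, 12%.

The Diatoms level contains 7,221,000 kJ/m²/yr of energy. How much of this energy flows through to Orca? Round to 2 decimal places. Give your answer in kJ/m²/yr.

Amphipods: 7221000 × 0.15 = 1083150 kJ/m²/yr
Arctic cod: 1083150 × 0.18 = 194967 kJ/m²/yr
Beluga: 194967 × 0.05 = 9748.35 kJ/m²/yr
Orca: 9748.35 × 0.12 = 1169.802 kJ/m²/yr

1169.80 kJ/m²/yr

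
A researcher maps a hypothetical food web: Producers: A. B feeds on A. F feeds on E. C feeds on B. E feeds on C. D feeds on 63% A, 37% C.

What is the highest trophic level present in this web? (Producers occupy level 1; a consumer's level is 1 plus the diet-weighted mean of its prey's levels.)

B: 1 + 1 = 2
C: 1 + 2 = 3
D: 1 + (0.63×1 + 0.37×3) = 2.74
E: 1 + 3 = 4
F: 1 + 4 = 5

5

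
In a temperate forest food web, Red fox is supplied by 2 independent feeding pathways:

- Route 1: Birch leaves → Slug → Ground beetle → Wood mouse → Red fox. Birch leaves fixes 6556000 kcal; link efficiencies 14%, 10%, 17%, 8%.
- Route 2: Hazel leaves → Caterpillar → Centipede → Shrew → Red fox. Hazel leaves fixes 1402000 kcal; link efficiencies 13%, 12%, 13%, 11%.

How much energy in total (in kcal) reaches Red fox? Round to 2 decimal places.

Route 1: 6556000 × 0.14 × 0.1 × 0.17 × 0.08 = 1248.2624 kcal
Route 2: 1402000 × 0.13 × 0.12 × 0.13 × 0.11 = 312.75816 kcal
Total at Red fox: 1248.2624 + 312.75816 = 1561.02056 kcal

1561.02 kcal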